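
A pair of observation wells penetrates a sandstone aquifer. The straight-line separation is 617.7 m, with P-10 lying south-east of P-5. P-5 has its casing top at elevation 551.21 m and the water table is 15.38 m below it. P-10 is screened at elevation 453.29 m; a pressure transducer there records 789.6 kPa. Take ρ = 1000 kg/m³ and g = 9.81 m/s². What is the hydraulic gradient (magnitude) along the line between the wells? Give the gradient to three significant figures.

Total head at P-5: h = 551.21 − 15.38 = 535.83 m.
Pressure head at P-10: ψ = P/(ρg) = 789.6×1000 / (1000 × 9.81) = 80.49 m.
Total head at P-10: h = z + ψ = 453.29 + 80.49 = 533.78 m.
Head difference: h(P-5) − h(P-10) = 535.83 − 533.78 = 2.05 m.
Hydraulic gradient: i = |Δh| / L = 2.05 / 617.7 = 0.00332.

i ≈ 0.00332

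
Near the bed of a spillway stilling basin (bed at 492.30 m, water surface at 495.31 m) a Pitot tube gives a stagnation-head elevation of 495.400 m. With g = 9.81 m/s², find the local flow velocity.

v ≈ 1.33 m/s

Near the bed, under hydrostatic conditions, the piezometric head (z + ψ) equals the free-surface elevation, 495.31 m.
Velocity head = total − piezometric = 495.400 − 495.31 = 0.090 m.
v = √(2g·h_v) = √(2 × 9.81 × 0.090) = 1.33 m/s.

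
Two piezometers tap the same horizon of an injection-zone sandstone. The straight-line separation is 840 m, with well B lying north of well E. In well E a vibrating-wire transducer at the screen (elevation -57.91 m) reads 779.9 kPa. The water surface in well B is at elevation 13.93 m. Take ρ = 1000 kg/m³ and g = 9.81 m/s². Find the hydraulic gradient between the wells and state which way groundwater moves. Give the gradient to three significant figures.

Pressure head at well E: ψ = P/(ρg) = 779.9×1000 / (1000 × 9.81) = 79.50 m.
Total head at well E: h = z + ψ = -57.91 + 79.50 = 21.59 m.
Total head at well B: h = 13.93 m (water level in the piezometer is the total head).
Head difference: h(well E) − h(well B) = 21.59 − 13.93 = 7.66 m.
Hydraulic gradient: i = |Δh| / L = 7.66 / 840 = 0.00912.
Flow is from higher to lower head: from well E toward well B, i.e. toward the north.

i ≈ 0.00912; groundwater flows toward the north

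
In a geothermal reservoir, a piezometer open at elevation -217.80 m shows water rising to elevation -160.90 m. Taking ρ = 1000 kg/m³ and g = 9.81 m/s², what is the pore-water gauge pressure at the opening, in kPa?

P ≈ 558 kPa

Pressure head ψ = h − z = -160.90 − (-217.80) = 56.90 m.
P = ρgψ = 1000 × 9.81 × 56.90 = 558189 Pa ≈ 558 kPa.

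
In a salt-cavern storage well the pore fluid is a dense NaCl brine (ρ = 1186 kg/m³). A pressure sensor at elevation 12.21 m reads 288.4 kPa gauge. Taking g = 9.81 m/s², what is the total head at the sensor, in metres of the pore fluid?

ψ = P/(ρg) = 288.4×1000 / (1186 × 9.81) = 24.79 m.
h = z + ψ = 12.21 + 24.79 = 37.00 m.

h ≈ 37.00 m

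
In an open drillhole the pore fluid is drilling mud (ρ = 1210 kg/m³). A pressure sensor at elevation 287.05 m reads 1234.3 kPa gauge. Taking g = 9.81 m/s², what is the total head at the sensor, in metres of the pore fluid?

ψ = P/(ρg) = 1234.3×1000 / (1210 × 9.81) = 103.98 m.
h = z + ψ = 287.05 + 103.98 = 391.03 m.

h ≈ 391.03 m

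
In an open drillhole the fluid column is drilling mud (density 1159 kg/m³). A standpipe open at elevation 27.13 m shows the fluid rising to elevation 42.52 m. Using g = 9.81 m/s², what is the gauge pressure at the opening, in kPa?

P ≈ 175 kPa

Pressure head ψ = h − z = 42.52 − 27.13 = 15.39 m.
P = ρgψ = 1159 × 9.81 × 15.39 = 174981 Pa ≈ 175 kPa.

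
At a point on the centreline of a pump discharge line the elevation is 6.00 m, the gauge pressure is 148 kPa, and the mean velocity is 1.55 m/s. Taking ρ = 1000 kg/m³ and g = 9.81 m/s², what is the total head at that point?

Pressure head ψ = P/(ρg) = 148×1000 / (1000 × 9.81) = 15.09 m.
Velocity head = v²/(2g) = 1.55² / (2 × 9.81) = 0.122 m.
h = z + ψ + v²/(2g) = 6.00 + 15.09 + 0.122 = 21.21 m.

h ≈ 21.21 m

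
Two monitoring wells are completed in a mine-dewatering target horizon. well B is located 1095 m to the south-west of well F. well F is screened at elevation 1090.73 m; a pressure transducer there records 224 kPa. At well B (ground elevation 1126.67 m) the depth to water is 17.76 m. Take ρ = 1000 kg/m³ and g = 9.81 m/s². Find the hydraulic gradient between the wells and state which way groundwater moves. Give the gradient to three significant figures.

Pressure head at well F: ψ = P/(ρg) = 224×1000 / (1000 × 9.81) = 22.83 m.
Total head at well F: h = z + ψ = 1090.73 + 22.83 = 1113.56 m.
Total head at well B: h = 1126.67 − 17.76 = 1108.91 m.
Head difference: h(well F) − h(well B) = 1113.56 − 1108.91 = 4.65 m.
Hydraulic gradient: i = |Δh| / L = 4.65 / 1095 = 0.00425.
Flow is from higher to lower head: from well F toward well B, i.e. toward the south-west.

i ≈ 0.00425; groundwater flows toward the south-west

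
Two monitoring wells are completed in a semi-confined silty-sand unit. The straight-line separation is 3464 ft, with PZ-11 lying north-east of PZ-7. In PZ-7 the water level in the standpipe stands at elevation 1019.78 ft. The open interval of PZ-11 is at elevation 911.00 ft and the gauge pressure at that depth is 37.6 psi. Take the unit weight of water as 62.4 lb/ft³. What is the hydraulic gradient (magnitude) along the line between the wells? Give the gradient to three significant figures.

i ≈ 0.00635

Total head at PZ-7: h = 1019.78 ft (water level in the piezometer is the total head).
Pressure head at PZ-11: ψ = 144·P/γ = 144 × 37.6 / 62.4 = 86.77 ft.
Total head at PZ-11: h = z + ψ = 911.00 + 86.77 = 997.77 ft.
Head difference: h(PZ-7) − h(PZ-11) = 1019.78 − 997.77 = 22.01 ft.
Hydraulic gradient: i = |Δh| / L = 22.01 / 3464 = 0.00635.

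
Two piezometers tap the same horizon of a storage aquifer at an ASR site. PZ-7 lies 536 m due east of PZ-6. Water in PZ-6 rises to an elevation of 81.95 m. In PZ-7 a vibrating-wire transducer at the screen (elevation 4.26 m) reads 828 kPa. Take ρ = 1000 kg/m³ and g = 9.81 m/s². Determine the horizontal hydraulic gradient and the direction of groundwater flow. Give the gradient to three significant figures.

i ≈ 0.0125; groundwater flows toward the west

Total head at PZ-6: h = 81.95 m (water level in the piezometer is the total head).
Pressure head at PZ-7: ψ = P/(ρg) = 828×1000 / (1000 × 9.81) = 84.40 m.
Total head at PZ-7: h = z + ψ = 4.26 + 84.40 = 88.66 m.
Head difference: h(PZ-6) − h(PZ-7) = 81.95 − 88.66 = -6.71 m.
Hydraulic gradient: i = |Δh| / L = 6.71 / 536 = 0.0125.
Flow is from higher to lower head: from PZ-7 toward PZ-6, i.e. toward the west.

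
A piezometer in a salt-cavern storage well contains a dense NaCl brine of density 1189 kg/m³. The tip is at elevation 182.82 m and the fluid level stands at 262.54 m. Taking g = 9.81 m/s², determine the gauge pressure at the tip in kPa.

P ≈ 930 kPa

Pressure head ψ = h − z = 262.54 − 182.82 = 79.72 m.
P = ρgψ = 1189 × 9.81 × 79.72 = 929861 Pa ≈ 930 kPa.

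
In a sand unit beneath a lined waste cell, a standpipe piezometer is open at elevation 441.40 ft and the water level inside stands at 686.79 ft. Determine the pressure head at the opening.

Total head h = 686.79 ft (the water-surface elevation in the piezometer).
Pressure head ψ = h − z = 686.79 − 441.40 = 245.39 ft.

ψ ≈ 245.39 ft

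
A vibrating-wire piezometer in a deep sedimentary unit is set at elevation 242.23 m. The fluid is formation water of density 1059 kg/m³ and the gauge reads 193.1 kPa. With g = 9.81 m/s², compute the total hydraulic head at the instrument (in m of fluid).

ψ = P/(ρg) = 193.1×1000 / (1059 × 9.81) = 18.59 m.
h = z + ψ = 242.23 + 18.59 = 260.82 m.

h ≈ 260.82 m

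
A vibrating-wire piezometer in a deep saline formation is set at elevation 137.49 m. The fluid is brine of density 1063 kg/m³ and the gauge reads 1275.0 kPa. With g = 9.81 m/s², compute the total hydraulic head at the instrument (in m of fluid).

h ≈ 259.76 m

ψ = P/(ρg) = 1275.0×1000 / (1063 × 9.81) = 122.27 m.
h = z + ψ = 137.49 + 122.27 = 259.76 m.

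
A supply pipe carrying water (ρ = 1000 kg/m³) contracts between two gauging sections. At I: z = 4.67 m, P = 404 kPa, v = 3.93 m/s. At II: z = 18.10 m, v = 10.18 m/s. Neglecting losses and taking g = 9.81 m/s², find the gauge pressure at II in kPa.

Pressure head at I: ψ₁ = P₁/(ρg) = 404×1000 / (1000 × 9.81) = 41.18 m.
Velocity heads: v₁²/2g = 3.93²/19.62 = 0.787 m; v₂²/2g = 10.18²/19.62 = 5.282 m.
Total head H = z₁ + ψ₁ + v₁²/2g = 4.67 + 41.18 + 0.787 = 46.64 m.
ψ₂ = H − z₂ − v₂²/2g = 46.64 − 18.10 − 5.282 = 23.26 m.
P₂ = ρgψ₂ = 1000 × 9.81 × 23.26 ≈ 228 kPa.

P₂ ≈ 228 kPa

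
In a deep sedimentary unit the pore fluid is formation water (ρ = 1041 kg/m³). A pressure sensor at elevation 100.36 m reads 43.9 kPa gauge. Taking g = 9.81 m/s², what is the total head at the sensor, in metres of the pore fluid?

ψ = P/(ρg) = 43.9×1000 / (1041 × 9.81) = 4.30 m.
h = z + ψ = 100.36 + 4.30 = 104.66 m.

h ≈ 104.66 m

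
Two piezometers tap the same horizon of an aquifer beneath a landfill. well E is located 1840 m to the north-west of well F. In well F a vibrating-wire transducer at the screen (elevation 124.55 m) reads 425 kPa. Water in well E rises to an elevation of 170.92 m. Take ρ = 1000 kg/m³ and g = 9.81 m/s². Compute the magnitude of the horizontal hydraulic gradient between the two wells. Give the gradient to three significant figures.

Pressure head at well F: ψ = P/(ρg) = 425×1000 / (1000 × 9.81) = 43.32 m.
Total head at well F: h = z + ψ = 124.55 + 43.32 = 167.87 m.
Total head at well E: h = 170.92 m (water level in the piezometer is the total head).
Head difference: h(well F) − h(well E) = 167.87 − 170.92 = -3.05 m.
Hydraulic gradient: i = |Δh| / L = 3.05 / 1840 = 0.00166.

i ≈ 0.00166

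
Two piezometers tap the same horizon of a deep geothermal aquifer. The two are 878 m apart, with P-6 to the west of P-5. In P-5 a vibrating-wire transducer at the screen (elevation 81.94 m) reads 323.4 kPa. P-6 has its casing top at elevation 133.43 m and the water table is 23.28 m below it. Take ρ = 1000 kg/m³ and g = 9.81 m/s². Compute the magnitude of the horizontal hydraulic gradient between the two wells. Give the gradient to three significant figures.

Pressure head at P-5: ψ = P/(ρg) = 323.4×1000 / (1000 × 9.81) = 32.97 m.
Total head at P-5: h = z + ψ = 81.94 + 32.97 = 114.91 m.
Total head at P-6: h = 133.43 − 23.28 = 110.15 m.
Head difference: h(P-5) − h(P-6) = 114.91 − 110.15 = 4.76 m.
Hydraulic gradient: i = |Δh| / L = 4.76 / 878 = 0.00542.

i ≈ 0.00542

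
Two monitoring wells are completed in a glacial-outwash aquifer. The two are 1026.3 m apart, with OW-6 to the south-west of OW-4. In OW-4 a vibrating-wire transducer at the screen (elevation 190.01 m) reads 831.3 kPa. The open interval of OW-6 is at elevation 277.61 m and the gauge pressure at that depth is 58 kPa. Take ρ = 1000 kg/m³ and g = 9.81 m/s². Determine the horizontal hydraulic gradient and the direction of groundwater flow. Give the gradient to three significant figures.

Pressure head at OW-4: ψ = P/(ρg) = 831.3×1000 / (1000 × 9.81) = 84.74 m.
Total head at OW-4: h = z + ψ = 190.01 + 84.74 = 274.75 m.
Pressure head at OW-6: ψ = P/(ρg) = 58×1000 / (1000 × 9.81) = 5.91 m.
Total head at OW-6: h = z + ψ = 277.61 + 5.91 = 283.52 m.
Head difference: h(OW-4) − h(OW-6) = 274.75 − 283.52 = -8.77 m.
Hydraulic gradient: i = |Δh| / L = 8.77 / 1026.3 = 0.00855.
Flow is from higher to lower head: from OW-6 toward OW-4, i.e. toward the north-east.

i ≈ 0.00855; groundwater flows toward the north-east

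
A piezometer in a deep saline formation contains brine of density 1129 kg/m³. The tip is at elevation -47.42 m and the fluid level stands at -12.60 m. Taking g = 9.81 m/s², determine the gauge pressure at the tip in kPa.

Pressure head ψ = h − z = -12.60 − (-47.42) = 34.82 m.
P = ρgψ = 1129 × 9.81 × 34.82 = 385649 Pa ≈ 386 kPa.

P ≈ 386 kPa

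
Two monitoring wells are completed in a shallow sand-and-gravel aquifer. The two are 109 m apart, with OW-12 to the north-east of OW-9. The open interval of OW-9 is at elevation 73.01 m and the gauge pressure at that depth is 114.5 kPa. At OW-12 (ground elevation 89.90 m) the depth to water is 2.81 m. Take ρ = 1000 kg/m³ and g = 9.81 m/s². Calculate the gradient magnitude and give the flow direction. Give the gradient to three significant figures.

Pressure head at OW-9: ψ = P/(ρg) = 114.5×1000 / (1000 × 9.81) = 11.67 m.
Total head at OW-9: h = z + ψ = 73.01 + 11.67 = 84.68 m.
Total head at OW-12: h = 89.90 − 2.81 = 87.09 m.
Head difference: h(OW-9) − h(OW-12) = 84.68 − 87.09 = -2.41 m.
Hydraulic gradient: i = |Δh| / L = 2.41 / 109 = 0.0221.
Flow is from higher to lower head: from OW-12 toward OW-9, i.e. toward the south-west.

i ≈ 0.0221; groundwater flows toward the south-west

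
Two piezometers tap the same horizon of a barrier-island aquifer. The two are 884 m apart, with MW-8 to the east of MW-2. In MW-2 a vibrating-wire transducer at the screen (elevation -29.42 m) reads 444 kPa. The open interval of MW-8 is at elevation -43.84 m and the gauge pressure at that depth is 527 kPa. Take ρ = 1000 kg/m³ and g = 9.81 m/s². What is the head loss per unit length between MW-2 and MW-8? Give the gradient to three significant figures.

i ≈ 0.00674 m/m

Pressure head at MW-2: ψ = P/(ρg) = 444×1000 / (1000 × 9.81) = 45.26 m.
Total head at MW-2: h = z + ψ = -29.42 + 45.26 = 15.84 m.
Pressure head at MW-8: ψ = P/(ρg) = 527×1000 / (1000 × 9.81) = 53.72 m.
Total head at MW-8: h = z + ψ = -43.84 + 53.72 = 9.88 m.
Head difference: h(MW-2) − h(MW-8) = 15.84 − 9.88 = 5.96 m.
Hydraulic gradient: i = |Δh| / L = 5.96 / 884 = 0.00674.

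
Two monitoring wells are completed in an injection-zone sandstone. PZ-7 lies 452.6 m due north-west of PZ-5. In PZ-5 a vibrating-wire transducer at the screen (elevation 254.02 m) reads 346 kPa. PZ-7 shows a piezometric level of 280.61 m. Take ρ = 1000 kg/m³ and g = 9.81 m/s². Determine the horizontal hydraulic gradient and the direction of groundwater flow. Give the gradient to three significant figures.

Pressure head at PZ-5: ψ = P/(ρg) = 346×1000 / (1000 × 9.81) = 35.27 m.
Total head at PZ-5: h = z + ψ = 254.02 + 35.27 = 289.29 m.
Total head at PZ-7: h = 280.61 m (water level in the piezometer is the total head).
Head difference: h(PZ-5) − h(PZ-7) = 289.29 − 280.61 = 8.68 m.
Hydraulic gradient: i = |Δh| / L = 8.68 / 452.6 = 0.0192.
Flow is from higher to lower head: from PZ-5 toward PZ-7, i.e. toward the north-west.

i ≈ 0.0192; groundwater flows toward the north-west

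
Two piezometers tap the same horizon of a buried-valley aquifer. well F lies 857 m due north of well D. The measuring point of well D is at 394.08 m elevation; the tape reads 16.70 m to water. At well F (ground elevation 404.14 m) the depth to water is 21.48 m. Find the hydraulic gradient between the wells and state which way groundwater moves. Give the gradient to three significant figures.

i ≈ 0.00616; groundwater flows toward the south

Total head at well D: h = 394.08 − 16.70 = 377.38 m.
Total head at well F: h = 404.14 − 21.48 = 382.66 m.
Head difference: h(well D) − h(well F) = 377.38 − 382.66 = -5.28 m.
Hydraulic gradient: i = |Δh| / L = 5.28 / 857 = 0.00616.
Flow is from higher to lower head: from well F toward well D, i.e. toward the south.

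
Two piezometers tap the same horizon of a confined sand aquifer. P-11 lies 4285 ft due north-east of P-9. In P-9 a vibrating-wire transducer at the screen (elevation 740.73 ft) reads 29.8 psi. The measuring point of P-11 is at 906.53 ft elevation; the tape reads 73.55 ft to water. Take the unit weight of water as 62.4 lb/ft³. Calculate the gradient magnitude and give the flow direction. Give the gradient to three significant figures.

i ≈ 0.00548; groundwater flows toward the south-west

Pressure head at P-9: ψ = 144·P/γ = 144 × 29.8 / 62.4 = 68.77 ft.
Total head at P-9: h = z + ψ = 740.73 + 68.77 = 809.50 ft.
Total head at P-11: h = 906.53 − 73.55 = 832.98 ft.
Head difference: h(P-9) − h(P-11) = 809.50 − 832.98 = -23.48 ft.
Hydraulic gradient: i = |Δh| / L = 23.48 / 4285 = 0.00548.
Flow is from higher to lower head: from P-11 toward P-9, i.e. toward the south-west.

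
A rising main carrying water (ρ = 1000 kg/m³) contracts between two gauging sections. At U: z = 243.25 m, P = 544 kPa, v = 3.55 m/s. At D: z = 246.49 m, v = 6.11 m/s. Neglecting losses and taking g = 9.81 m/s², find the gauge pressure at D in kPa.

Pressure head at U: ψ₁ = P₁/(ρg) = 544×1000 / (1000 × 9.81) = 55.45 m.
Velocity heads: v₁²/2g = 3.55²/19.62 = 0.642 m; v₂²/2g = 6.11²/19.62 = 1.903 m.
Total head H = z₁ + ψ₁ + v₁²/2g = 243.25 + 55.45 + 0.642 = 299.34 m.
ψ₂ = H − z₂ − v₂²/2g = 299.34 − 246.49 − 1.903 = 50.95 m.
P₂ = ρgψ₂ = 1000 × 9.81 × 50.95 ≈ 500 kPa.

P₂ ≈ 500 kPa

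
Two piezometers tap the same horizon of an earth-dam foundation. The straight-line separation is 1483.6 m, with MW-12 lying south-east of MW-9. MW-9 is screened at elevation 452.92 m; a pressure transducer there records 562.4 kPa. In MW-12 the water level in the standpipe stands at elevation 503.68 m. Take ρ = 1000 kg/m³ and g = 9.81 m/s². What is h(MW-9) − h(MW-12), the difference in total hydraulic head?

Pressure head at MW-9: ψ = P/(ρg) = 562.4×1000 / (1000 × 9.81) = 57.33 m.
Total head at MW-9: h = z + ψ = 452.92 + 57.33 = 510.25 m.
Total head at MW-12: h = 503.68 m (water level in the piezometer is the total head).
Head difference: h(MW-9) − h(MW-12) = 510.25 − 503.68 = 6.57 m.

Δh ≈ 6.57 m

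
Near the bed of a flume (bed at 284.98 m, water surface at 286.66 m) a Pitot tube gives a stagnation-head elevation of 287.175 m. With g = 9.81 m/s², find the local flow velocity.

Near the bed, under hydrostatic conditions, the piezometric head (z + ψ) equals the free-surface elevation, 286.66 m.
Velocity head = total − piezometric = 287.175 − 286.66 = 0.515 m.
v = √(2g·h_v) = √(2 × 9.81 × 0.515) = 3.18 m/s.

v ≈ 3.18 m/s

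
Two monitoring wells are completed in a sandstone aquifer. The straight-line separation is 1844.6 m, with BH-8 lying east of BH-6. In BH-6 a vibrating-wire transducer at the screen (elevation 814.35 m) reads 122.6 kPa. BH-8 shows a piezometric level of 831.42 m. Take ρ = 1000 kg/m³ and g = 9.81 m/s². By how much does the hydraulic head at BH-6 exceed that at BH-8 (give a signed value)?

Pressure head at BH-6: ψ = P/(ρg) = 122.6×1000 / (1000 × 9.81) = 12.50 m.
Total head at BH-6: h = z + ψ = 814.35 + 12.50 = 826.85 m.
Total head at BH-8: h = 831.42 m (water level in the piezometer is the total head).
Head difference: h(BH-6) − h(BH-8) = 826.85 − 831.42 = -4.57 m.

Δh ≈ -4.57 m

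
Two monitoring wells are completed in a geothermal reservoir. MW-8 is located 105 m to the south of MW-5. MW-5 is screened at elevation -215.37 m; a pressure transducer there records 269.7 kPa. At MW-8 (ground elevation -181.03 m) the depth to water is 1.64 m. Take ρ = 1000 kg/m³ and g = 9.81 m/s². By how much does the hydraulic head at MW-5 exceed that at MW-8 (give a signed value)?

Δh ≈ -5.21 m

Pressure head at MW-5: ψ = P/(ρg) = 269.7×1000 / (1000 × 9.81) = 27.49 m.
Total head at MW-5: h = z + ψ = -215.37 + 27.49 = -187.88 m.
Total head at MW-8: h = -181.03 − 1.64 = -182.67 m.
Head difference: h(MW-5) − h(MW-8) = -187.88 − (-182.67) = -5.21 m.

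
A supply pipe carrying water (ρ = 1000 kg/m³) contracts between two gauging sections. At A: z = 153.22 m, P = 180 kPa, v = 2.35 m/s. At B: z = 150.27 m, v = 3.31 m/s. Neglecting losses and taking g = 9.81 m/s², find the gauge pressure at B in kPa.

Pressure head at A: ψ₁ = P₁/(ρg) = 180×1000 / (1000 × 9.81) = 18.35 m.
Velocity heads: v₁²/2g = 2.35²/19.62 = 0.281 m; v₂²/2g = 3.31²/19.62 = 0.558 m.
Total head H = z₁ + ψ₁ + v₁²/2g = 153.22 + 18.35 + 0.281 = 171.85 m.
ψ₂ = H − z₂ − v₂²/2g = 171.85 − 150.27 − 0.558 = 21.02 m.
P₂ = ρgψ₂ = 1000 × 9.81 × 21.02 ≈ 206 kPa.

P₂ ≈ 206 kPa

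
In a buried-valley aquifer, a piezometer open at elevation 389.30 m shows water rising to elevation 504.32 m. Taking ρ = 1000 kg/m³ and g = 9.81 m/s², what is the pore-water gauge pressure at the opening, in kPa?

Pressure head ψ = h − z = 504.32 − 389.30 = 115.02 m.
P = ρgψ = 1000 × 9.81 × 115.02 = 1128346 Pa ≈ 1130 kPa.

P ≈ 1130 kPa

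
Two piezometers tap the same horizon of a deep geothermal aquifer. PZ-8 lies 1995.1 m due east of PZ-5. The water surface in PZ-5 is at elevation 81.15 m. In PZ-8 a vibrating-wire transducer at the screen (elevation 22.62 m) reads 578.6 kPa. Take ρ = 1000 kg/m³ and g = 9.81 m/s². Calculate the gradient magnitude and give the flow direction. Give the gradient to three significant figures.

i ≈ 0.000226; groundwater flows toward the west

Total head at PZ-5: h = 81.15 m (water level in the piezometer is the total head).
Pressure head at PZ-8: ψ = P/(ρg) = 578.6×1000 / (1000 × 9.81) = 58.98 m.
Total head at PZ-8: h = z + ψ = 22.62 + 58.98 = 81.60 m.
Head difference: h(PZ-5) − h(PZ-8) = 81.15 − 81.60 = -0.45 m.
Hydraulic gradient: i = |Δh| / L = 0.45 / 1995.1 = 0.000226.
Flow is from higher to lower head: from PZ-8 toward PZ-5, i.e. toward the west.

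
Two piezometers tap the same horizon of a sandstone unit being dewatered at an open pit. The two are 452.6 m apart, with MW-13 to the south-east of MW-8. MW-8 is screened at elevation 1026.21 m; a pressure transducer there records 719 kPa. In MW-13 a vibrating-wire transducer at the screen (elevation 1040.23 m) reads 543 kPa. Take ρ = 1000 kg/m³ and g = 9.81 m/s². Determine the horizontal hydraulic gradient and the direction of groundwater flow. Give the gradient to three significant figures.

Pressure head at MW-8: ψ = P/(ρg) = 719×1000 / (1000 × 9.81) = 73.29 m.
Total head at MW-8: h = z + ψ = 1026.21 + 73.29 = 1099.50 m.
Pressure head at MW-13: ψ = P/(ρg) = 543×1000 / (1000 × 9.81) = 55.35 m.
Total head at MW-13: h = z + ψ = 1040.23 + 55.35 = 1095.58 m.
Head difference: h(MW-8) − h(MW-13) = 1099.50 − 1095.58 = 3.92 m.
Hydraulic gradient: i = |Δh| / L = 3.92 / 452.6 = 0.00866.
Flow is from higher to lower head: from MW-8 toward MW-13, i.e. toward the south-east.

i ≈ 0.00866; groundwater flows toward the south-east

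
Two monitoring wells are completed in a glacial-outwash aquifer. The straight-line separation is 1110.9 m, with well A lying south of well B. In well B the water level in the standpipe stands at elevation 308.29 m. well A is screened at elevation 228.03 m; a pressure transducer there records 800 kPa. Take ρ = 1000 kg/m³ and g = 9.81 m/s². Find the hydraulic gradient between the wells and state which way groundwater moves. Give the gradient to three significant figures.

Total head at well B: h = 308.29 m (water level in the piezometer is the total head).
Pressure head at well A: ψ = P/(ρg) = 800×1000 / (1000 × 9.81) = 81.55 m.
Total head at well A: h = z + ψ = 228.03 + 81.55 = 309.58 m.
Head difference: h(well B) − h(well A) = 308.29 − 309.58 = -1.29 m.
Hydraulic gradient: i = |Δh| / L = 1.29 / 1110.9 = 0.00116.
Flow is from higher to lower head: from well A toward well B, i.e. toward the north.

i ≈ 0.00116; groundwater flows toward the north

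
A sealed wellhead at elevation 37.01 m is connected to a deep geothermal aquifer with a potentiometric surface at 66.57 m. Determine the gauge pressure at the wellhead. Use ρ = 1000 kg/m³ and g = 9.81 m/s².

P ≈ 290 kPa

Head above the cap: Δh = 66.57 − 37.01 = 29.56 m.
P = ρgΔh = 1000 × 9.81 × 29.56 = 289984 Pa ≈ 290 kPa.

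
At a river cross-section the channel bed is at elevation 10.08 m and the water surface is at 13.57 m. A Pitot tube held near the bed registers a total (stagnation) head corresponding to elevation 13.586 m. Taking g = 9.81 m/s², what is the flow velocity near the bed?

v ≈ 0.560 m/s

Near the bed, under hydrostatic conditions, the piezometric head (z + ψ) equals the free-surface elevation, 13.57 m.
Velocity head = total − piezometric = 13.586 − 13.57 = 0.016 m.
v = √(2g·h_v) = √(2 × 9.81 × 0.016) = 0.560 m/s.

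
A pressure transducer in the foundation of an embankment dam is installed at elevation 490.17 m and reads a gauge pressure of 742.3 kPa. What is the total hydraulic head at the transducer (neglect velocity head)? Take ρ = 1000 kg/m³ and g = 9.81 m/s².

ψ = P/(ρg) = 742.3×1000 / (1000 × 9.81) = 75.67 m.
h = z + ψ = 490.17 + 75.67 = 565.84 m.

h ≈ 565.84 m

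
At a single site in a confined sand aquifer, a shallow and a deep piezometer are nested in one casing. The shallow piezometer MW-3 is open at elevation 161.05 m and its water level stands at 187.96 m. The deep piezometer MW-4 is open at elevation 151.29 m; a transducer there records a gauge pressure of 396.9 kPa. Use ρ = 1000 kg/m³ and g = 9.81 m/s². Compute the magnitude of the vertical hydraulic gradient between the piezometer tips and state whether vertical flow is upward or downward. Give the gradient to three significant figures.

Total head at MW-3: h = 187.96 m (water level in the standpipe).
Pressure head at MW-4: ψ = P/(ρg) = 396.9×1000 / (1000 × 9.81) = 40.46 m.
Total head at MW-4: h = z + ψ = 151.29 + 40.46 = 191.75 m.
Δh = h(MW-3) − h(MW-4) = 187.96 − 191.75 = -3.79 m.
Vertical separation Δz = 161.05 − 151.29 = 9.76 m.
|i_v| = |Δh| / Δz = 3.79 / 9.76 = 0.388.
Head is higher in the deep piezometer, so vertical flow is upward (discharge condition).

|i_v| ≈ 0.388; vertical flow is upward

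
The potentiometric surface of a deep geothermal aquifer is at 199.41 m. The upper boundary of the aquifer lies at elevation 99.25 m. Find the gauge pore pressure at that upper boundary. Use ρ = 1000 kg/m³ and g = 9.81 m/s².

Pressure head at the aquifer top: ψ = h − z = 199.41 − 99.25 = 100.16 m.
P = ρgψ = 1000 × 9.81 × 100.16 = 982570 Pa ≈ 983 kPa.

P ≈ 983 kPa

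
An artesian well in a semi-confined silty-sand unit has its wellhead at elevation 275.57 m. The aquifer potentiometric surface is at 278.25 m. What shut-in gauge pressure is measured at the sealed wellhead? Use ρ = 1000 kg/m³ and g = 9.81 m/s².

P ≈ 26.3 kPa

Head above the cap: Δh = 278.25 − 275.57 = 2.68 m.
P = ρgΔh = 1000 × 9.81 × 2.68 = 26291 Pa ≈ 26.3 kPa.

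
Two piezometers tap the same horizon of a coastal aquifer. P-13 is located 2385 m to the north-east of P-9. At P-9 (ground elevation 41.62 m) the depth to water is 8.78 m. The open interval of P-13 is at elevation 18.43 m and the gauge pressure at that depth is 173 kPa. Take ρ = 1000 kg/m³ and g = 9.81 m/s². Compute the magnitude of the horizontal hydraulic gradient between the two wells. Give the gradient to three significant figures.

i ≈ 0.00135

Total head at P-9: h = 41.62 − 8.78 = 32.84 m.
Pressure head at P-13: ψ = P/(ρg) = 173×1000 / (1000 × 9.81) = 17.64 m.
Total head at P-13: h = z + ψ = 18.43 + 17.64 = 36.07 m.
Head difference: h(P-9) − h(P-13) = 32.84 − 36.07 = -3.23 m.
Hydraulic gradient: i = |Δh| / L = 3.23 / 2385 = 0.00135.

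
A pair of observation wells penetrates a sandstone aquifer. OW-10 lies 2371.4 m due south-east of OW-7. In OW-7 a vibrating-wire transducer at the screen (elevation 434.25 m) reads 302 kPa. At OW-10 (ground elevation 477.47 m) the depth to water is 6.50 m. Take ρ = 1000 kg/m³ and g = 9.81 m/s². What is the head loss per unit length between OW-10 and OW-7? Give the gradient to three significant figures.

i ≈ 0.00250 m/m

Pressure head at OW-7: ψ = P/(ρg) = 302×1000 / (1000 × 9.81) = 30.78 m.
Total head at OW-7: h = z + ψ = 434.25 + 30.78 = 465.03 m.
Total head at OW-10: h = 477.47 − 6.50 = 470.97 m.
Head difference: h(OW-7) − h(OW-10) = 465.03 − 470.97 = -5.94 m.
Hydraulic gradient: i = |Δh| / L = 5.94 / 2371.4 = 0.00250.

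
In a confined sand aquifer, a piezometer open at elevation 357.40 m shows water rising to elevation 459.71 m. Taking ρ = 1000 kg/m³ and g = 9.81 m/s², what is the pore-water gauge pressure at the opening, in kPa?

Pressure head ψ = h − z = 459.71 − 357.40 = 102.31 m.
P = ρgψ = 1000 × 9.81 × 102.31 = 1003661 Pa ≈ 1000 kPa.

P ≈ 1000 kPa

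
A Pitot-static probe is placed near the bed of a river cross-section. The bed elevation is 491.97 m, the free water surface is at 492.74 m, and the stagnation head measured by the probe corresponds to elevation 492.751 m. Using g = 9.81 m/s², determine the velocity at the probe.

Near the bed, under hydrostatic conditions, the piezometric head (z + ψ) equals the free-surface elevation, 492.74 m.
Velocity head = total − piezometric = 492.751 − 492.74 = 0.011 m.
v = √(2g·h_v) = √(2 × 9.81 × 0.011) = 0.465 m/s.

v ≈ 0.465 m/s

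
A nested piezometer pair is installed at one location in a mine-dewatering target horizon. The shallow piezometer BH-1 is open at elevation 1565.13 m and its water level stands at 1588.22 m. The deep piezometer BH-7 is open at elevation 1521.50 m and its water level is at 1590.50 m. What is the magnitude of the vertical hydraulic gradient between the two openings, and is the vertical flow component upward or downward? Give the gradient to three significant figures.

|i_v| ≈ 0.0523; vertical flow is upward

Total head at BH-1: h = 1588.22 m (water level in the standpipe).
Total head at BH-7: h = 1590.50 m.
Δh = h(BH-1) − h(BH-7) = 1588.22 − 1590.50 = -2.28 m.
Vertical separation Δz = 1565.13 − 1521.50 = 43.63 m.
|i_v| = |Δh| / Δz = 2.28 / 43.63 = 0.0523.
Head is higher in the deep piezometer, so vertical flow is upward (discharge condition).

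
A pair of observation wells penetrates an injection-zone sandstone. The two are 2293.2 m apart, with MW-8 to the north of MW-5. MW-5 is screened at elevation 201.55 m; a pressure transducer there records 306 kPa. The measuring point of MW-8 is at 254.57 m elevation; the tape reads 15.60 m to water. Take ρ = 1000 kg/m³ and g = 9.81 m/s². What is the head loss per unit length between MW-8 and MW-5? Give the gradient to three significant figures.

Pressure head at MW-5: ψ = P/(ρg) = 306×1000 / (1000 × 9.81) = 31.19 m.
Total head at MW-5: h = z + ψ = 201.55 + 31.19 = 232.74 m.
Total head at MW-8: h = 254.57 − 15.60 = 238.97 m.
Head difference: h(MW-5) − h(MW-8) = 232.74 − 238.97 = -6.23 m.
Hydraulic gradient: i = |Δh| / L = 6.23 / 2293.2 = 0.00272.

i ≈ 0.00272 m/m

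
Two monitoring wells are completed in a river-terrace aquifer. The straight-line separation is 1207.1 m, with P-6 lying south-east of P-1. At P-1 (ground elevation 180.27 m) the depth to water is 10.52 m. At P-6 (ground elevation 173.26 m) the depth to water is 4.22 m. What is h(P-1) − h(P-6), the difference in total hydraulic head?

Total head at P-1: h = 180.27 − 10.52 = 169.75 m.
Total head at P-6: h = 173.26 − 4.22 = 169.04 m.
Head difference: h(P-1) − h(P-6) = 169.75 − 169.04 = 0.71 m.

Δh ≈ 0.71 m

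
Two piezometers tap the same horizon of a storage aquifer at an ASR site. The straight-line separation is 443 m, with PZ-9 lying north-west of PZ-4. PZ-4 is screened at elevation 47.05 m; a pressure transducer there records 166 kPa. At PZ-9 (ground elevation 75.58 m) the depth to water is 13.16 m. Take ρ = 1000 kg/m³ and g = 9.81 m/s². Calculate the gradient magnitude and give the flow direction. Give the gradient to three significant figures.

Pressure head at PZ-4: ψ = P/(ρg) = 166×1000 / (1000 × 9.81) = 16.92 m.
Total head at PZ-4: h = z + ψ = 47.05 + 16.92 = 63.97 m.
Total head at PZ-9: h = 75.58 − 13.16 = 62.42 m.
Head difference: h(PZ-4) − h(PZ-9) = 63.97 − 62.42 = 1.55 m.
Hydraulic gradient: i = |Δh| / L = 1.55 / 443 = 0.00350.
Flow is from higher to lower head: from PZ-4 toward PZ-9, i.e. toward the north-west.

i ≈ 0.00350; groundwater flows toward the north-west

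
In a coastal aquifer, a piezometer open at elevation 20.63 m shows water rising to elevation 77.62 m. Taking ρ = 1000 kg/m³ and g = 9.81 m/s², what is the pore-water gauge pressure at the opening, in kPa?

P ≈ 559 kPa

Pressure head ψ = h − z = 77.62 − 20.63 = 56.99 m.
P = ρgψ = 1000 × 9.81 × 56.99 = 559072 Pa ≈ 559 kPa.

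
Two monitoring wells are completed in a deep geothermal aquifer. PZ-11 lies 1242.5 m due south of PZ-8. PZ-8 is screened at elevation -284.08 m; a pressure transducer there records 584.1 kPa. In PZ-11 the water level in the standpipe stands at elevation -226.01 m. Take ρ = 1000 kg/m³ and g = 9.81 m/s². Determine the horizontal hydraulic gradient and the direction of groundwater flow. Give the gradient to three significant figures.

i ≈ 0.00118; groundwater flows toward the south

Pressure head at PZ-8: ψ = P/(ρg) = 584.1×1000 / (1000 × 9.81) = 59.54 m.
Total head at PZ-8: h = z + ψ = -284.08 + 59.54 = -224.54 m.
Total head at PZ-11: h = -226.01 m (water level in the piezometer is the total head).
Head difference: h(PZ-8) − h(PZ-11) = -224.54 − (-226.01) = 1.47 m.
Hydraulic gradient: i = |Δh| / L = 1.47 / 1242.5 = 0.00118.
Flow is from higher to lower head: from PZ-8 toward PZ-11, i.e. toward the south.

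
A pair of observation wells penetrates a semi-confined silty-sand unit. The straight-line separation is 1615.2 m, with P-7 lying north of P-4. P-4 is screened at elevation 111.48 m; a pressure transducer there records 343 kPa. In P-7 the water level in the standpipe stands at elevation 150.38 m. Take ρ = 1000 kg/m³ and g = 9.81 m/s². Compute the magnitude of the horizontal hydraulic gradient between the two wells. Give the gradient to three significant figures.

Pressure head at P-4: ψ = P/(ρg) = 343×1000 / (1000 × 9.81) = 34.96 m.
Total head at P-4: h = z + ψ = 111.48 + 34.96 = 146.44 m.
Total head at P-7: h = 150.38 m (water level in the piezometer is the total head).
Head difference: h(P-4) − h(P-7) = 146.44 − 150.38 = -3.94 m.
Hydraulic gradient: i = |Δh| / L = 3.94 / 1615.2 = 0.00244.

i ≈ 0.00244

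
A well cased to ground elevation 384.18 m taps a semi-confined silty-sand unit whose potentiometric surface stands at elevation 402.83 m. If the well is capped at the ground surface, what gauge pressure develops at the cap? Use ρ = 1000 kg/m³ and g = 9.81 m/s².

P ≈ 183 kPa

Head above the cap: Δh = 402.83 − 384.18 = 18.65 m.
P = ρgΔh = 1000 × 9.81 × 18.65 = 182956 Pa ≈ 183 kPa.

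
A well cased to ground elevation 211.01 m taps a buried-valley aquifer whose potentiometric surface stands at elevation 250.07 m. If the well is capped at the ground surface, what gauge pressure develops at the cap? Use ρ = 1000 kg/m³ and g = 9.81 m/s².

P ≈ 383 kPa

Head above the cap: Δh = 250.07 − 211.01 = 39.06 m.
P = ρgΔh = 1000 × 9.81 × 39.06 = 383179 Pa ≈ 383 kPa.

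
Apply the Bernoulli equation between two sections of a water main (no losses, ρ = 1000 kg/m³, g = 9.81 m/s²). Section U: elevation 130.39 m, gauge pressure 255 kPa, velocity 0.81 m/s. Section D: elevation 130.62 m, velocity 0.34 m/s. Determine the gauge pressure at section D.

P₂ ≈ 253 kPa

Pressure head at U: ψ₁ = P₁/(ρg) = 255×1000 / (1000 × 9.81) = 25.99 m.
Velocity heads: v₁²/2g = 0.81²/19.62 = 0.033 m; v₂²/2g = 0.34²/19.62 = 0.006 m.
Total head H = z₁ + ψ₁ + v₁²/2g = 130.39 + 25.99 + 0.033 = 156.41 m.
ψ₂ = H − z₂ − v₂²/2g = 156.41 − 130.62 − 0.006 = 25.78 m.
P₂ = ρgψ₂ = 1000 × 9.81 × 25.78 ≈ 253 kPa.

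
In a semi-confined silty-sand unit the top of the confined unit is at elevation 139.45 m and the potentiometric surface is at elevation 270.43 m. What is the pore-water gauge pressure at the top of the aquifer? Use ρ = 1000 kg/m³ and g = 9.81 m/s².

P ≈ 1280 kPa

Pressure head at the aquifer top: ψ = h − z = 270.43 − 139.45 = 130.98 m.
P = ρgψ = 1000 × 9.81 × 130.98 = 1284914 Pa ≈ 1280 kPa.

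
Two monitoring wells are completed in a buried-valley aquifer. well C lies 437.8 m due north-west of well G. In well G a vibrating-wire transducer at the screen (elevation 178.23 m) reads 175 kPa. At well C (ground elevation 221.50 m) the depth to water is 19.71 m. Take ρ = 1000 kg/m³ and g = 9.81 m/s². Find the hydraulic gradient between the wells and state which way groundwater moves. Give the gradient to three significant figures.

Pressure head at well G: ψ = P/(ρg) = 175×1000 / (1000 × 9.81) = 17.84 m.
Total head at well G: h = z + ψ = 178.23 + 17.84 = 196.07 m.
Total head at well C: h = 221.50 − 19.71 = 201.79 m.
Head difference: h(well G) − h(well C) = 196.07 − 201.79 = -5.72 m.
Hydraulic gradient: i = |Δh| / L = 5.72 / 437.8 = 0.0131.
Flow is from higher to lower head: from well C toward well G, i.e. toward the south-east.

i ≈ 0.0131; groundwater flows toward the south-east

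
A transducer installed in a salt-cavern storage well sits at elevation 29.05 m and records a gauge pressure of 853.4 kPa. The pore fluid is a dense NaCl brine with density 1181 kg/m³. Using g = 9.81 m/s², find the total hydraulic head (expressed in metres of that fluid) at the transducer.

ψ = P/(ρg) = 853.4×1000 / (1181 × 9.81) = 73.66 m.
h = z + ψ = 29.05 + 73.66 = 102.71 m.

h ≈ 102.71 m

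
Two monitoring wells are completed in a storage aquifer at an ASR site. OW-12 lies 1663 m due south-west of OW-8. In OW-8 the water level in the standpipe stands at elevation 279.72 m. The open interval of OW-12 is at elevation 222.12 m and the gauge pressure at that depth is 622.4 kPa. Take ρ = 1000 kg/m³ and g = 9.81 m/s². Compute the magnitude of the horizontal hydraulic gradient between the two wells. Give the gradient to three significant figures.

Total head at OW-8: h = 279.72 m (water level in the piezometer is the total head).
Pressure head at OW-12: ψ = P/(ρg) = 622.4×1000 / (1000 × 9.81) = 63.45 m.
Total head at OW-12: h = z + ψ = 222.12 + 63.45 = 285.57 m.
Head difference: h(OW-8) − h(OW-12) = 279.72 − 285.57 = -5.85 m.
Hydraulic gradient: i = |Δh| / L = 5.85 / 1663 = 0.00352.

i ≈ 0.00352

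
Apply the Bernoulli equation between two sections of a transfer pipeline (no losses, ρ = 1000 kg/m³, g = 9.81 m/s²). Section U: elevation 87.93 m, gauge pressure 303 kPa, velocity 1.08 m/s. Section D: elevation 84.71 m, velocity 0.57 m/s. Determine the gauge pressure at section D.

P₂ ≈ 335 kPa

Pressure head at U: ψ₁ = P₁/(ρg) = 303×1000 / (1000 × 9.81) = 30.89 m.
Velocity heads: v₁²/2g = 1.08²/19.62 = 0.059 m; v₂²/2g = 0.57²/19.62 = 0.017 m.
Total head H = z₁ + ψ₁ + v₁²/2g = 87.93 + 30.89 + 0.059 = 118.88 m.
ψ₂ = H − z₂ − v₂²/2g = 118.88 − 84.71 − 0.017 = 34.15 m.
P₂ = ρgψ₂ = 1000 × 9.81 × 34.15 ≈ 335 kPa.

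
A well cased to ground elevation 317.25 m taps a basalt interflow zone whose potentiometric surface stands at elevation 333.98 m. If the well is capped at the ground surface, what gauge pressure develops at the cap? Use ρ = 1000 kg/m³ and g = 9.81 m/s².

Head above the cap: Δh = 333.98 − 317.25 = 16.73 m.
P = ρgΔh = 1000 × 9.81 × 16.73 = 164121 Pa ≈ 164 kPa.

P ≈ 164 kPa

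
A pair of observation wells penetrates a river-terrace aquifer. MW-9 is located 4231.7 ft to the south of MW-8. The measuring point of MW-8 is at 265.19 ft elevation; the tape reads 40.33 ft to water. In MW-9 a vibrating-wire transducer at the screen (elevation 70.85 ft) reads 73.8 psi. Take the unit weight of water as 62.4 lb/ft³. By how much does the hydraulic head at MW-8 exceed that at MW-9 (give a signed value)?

Total head at MW-8: h = 265.19 − 40.33 = 224.86 ft.
Pressure head at MW-9: ψ = 144·P/γ = 144 × 73.8 / 62.4 = 170.31 ft.
Total head at MW-9: h = z + ψ = 70.85 + 170.31 = 241.16 ft.
Head difference: h(MW-8) − h(MW-9) = 224.86 − 241.16 = -16.30 ft.

Δh ≈ -16.30 ft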